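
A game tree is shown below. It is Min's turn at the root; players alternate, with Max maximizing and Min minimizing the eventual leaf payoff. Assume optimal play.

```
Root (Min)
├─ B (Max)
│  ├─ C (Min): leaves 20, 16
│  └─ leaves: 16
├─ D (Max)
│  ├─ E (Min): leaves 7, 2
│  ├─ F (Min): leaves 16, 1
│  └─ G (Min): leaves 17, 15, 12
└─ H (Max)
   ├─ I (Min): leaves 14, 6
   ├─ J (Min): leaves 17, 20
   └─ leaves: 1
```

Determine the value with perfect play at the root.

C (Min): min(20, 16) = 16
B (Max): max(16, 16) = 16
E (Min): min(7, 2) = 2
F (Min): min(16, 1) = 1
G (Min): min(17, 15, 12) = 12
D (Max): max(2, 1, 12) = 12
I (Min): min(14, 6) = 6
J (Min): min(17, 20) = 17
H (Max): max(6, 17, 1) = 17
Root (Min): min(16, 12, 17) = 12

12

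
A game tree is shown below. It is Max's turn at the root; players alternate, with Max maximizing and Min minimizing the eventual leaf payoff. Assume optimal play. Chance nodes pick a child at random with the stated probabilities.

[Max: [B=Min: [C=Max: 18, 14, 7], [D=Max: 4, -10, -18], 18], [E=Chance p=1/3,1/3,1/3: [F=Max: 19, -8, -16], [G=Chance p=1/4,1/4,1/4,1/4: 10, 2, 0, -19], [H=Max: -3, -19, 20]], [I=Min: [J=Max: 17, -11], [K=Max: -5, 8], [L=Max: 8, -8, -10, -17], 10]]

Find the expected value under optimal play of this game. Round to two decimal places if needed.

C (Max): max(18, 14, 7) = 18
D (Max): max(4, -10, -18) = 4
B (Min): min(18, 4, 18) = 4
F (Max): max(19, -8, -16) = 19
G (Chance): 1/4·10 + 1/4·2 + 1/4·0 + 1/4·-19 = -1.75
H (Max): max(-3, -19, 20) = 20
E (Chance): 1/3·19 + 1/3·-1.75 + 1/3·20 = 12.42
J (Max): max(17, -11) = 17
K (Max): max(-5, 8) = 8
L (Max): max(8, -8, -10, -17) = 8
I (Min): min(17, 8, 8, 10) = 8
Root (Max): max(4, 12.42, 8) = 12.42

12.42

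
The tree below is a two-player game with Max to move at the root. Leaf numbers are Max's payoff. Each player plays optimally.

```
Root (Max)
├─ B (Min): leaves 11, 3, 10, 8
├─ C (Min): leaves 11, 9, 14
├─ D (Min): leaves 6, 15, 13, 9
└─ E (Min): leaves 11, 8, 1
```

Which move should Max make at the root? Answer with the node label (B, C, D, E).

C

B (Min): min(11, 3, 10, 8) = 3
C (Min): min(11, 9, 14) = 9
D (Min): min(6, 15, 13, 9) = 6
E (Min): min(11, 8, 1) = 1
Root (Max): max(3, 9, 6, 1) = 9
Max picks the child with the highest value: C (value 9).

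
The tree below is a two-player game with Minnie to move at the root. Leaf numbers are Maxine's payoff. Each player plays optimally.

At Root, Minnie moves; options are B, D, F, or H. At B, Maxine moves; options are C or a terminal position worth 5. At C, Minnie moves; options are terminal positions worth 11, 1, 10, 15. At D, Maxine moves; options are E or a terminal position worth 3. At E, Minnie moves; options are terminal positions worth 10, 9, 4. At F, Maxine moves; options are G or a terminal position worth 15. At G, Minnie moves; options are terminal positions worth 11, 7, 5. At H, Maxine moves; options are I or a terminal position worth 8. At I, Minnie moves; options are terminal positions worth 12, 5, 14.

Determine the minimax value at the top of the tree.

C (Minnie): min(11, 1, 10, 15) = 1
B (Maxine): max(1, 5) = 5
E (Minnie): min(10, 9, 4) = 4
D (Maxine): max(4, 3) = 4
G (Minnie): min(11, 7, 5) = 5
F (Maxine): max(5, 15) = 15
I (Minnie): min(12, 5, 14) = 5
H (Maxine): max(5, 8) = 8
Root (Minnie): min(5, 4, 15, 8) = 4

4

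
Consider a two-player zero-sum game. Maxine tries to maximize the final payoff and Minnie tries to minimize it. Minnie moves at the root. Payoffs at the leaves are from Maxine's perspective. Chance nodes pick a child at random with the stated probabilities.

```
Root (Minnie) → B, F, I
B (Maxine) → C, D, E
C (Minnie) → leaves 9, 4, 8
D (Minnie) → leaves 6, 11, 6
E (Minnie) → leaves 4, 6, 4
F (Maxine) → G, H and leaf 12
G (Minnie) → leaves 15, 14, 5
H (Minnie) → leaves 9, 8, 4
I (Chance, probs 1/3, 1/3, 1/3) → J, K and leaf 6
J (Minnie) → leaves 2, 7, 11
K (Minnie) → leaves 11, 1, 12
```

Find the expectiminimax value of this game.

3

C (Minnie): min(9, 4, 8) = 4
D (Minnie): min(6, 11, 6) = 6
E (Minnie): min(4, 6, 4) = 4
B (Maxine): max(4, 6, 4) = 6
G (Minnie): min(15, 14, 5) = 5
H (Minnie): min(9, 8, 4) = 4
F (Maxine): max(5, 4, 12) = 12
J (Minnie): min(2, 7, 11) = 2
K (Minnie): min(11, 1, 12) = 1
I (Chance): 1/3·2 + 1/3·1 + 1/3·6 = 3
Root (Minnie): min(6, 12, 3) = 3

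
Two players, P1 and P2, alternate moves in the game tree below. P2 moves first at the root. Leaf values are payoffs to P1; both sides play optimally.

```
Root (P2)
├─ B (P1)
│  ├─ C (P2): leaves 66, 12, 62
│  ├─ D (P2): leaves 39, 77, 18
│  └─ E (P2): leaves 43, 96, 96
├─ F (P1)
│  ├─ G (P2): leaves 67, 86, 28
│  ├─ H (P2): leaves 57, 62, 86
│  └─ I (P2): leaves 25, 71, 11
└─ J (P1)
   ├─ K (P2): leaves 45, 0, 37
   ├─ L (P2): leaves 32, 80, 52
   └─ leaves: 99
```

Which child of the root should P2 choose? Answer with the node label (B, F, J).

C (P2): min(66, 12, 62) = 12
D (P2): min(39, 77, 18) = 18
E (P2): min(43, 96, 96) = 43
B (P1): max(12, 18, 43) = 43
G (P2): min(67, 86, 28) = 28
H (P2): min(57, 62, 86) = 57
I (P2): min(25, 71, 11) = 11
F (P1): max(28, 57, 11) = 57
K (P2): min(45, 0, 37) = 0
L (P2): min(32, 80, 52) = 32
J (P1): max(0, 32, 99) = 99
Root (P2): min(43, 57, 99) = 43
P2 picks the child with the lowest value: B (value 43).

B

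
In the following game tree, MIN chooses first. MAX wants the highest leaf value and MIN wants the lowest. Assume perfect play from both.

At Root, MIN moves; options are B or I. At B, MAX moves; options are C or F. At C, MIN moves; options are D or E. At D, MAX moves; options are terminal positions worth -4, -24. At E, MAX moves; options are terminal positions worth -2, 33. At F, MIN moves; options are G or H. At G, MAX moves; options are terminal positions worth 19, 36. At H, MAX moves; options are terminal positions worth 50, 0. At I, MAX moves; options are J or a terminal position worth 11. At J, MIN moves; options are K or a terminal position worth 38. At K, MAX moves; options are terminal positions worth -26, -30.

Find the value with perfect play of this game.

D (MAX): max(-4, -24) = -4
E (MAX): max(-2, 33) = 33
C (MIN): min(-4, 33) = -4
G (MAX): max(19, 36) = 36
H (MAX): max(50, 0) = 50
F (MIN): min(36, 50) = 36
B (MAX): max(-4, 36) = 36
K (MAX): max(-26, -30) = -26
J (MIN): min(-26, 38) = -26
I (MAX): max(-26, 11) = 11
Root (MIN): min(36, 11) = 11

11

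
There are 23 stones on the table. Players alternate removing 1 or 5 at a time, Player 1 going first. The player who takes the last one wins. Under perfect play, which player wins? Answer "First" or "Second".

First

Mark each pile size as W (mover wins) or L (mover loses):
i:   0  1  2  3  4  5  6  7  8  9 10 11 12 13 14 15 16 17 18 19 20 21 22 23
     L  W  L  W  L  W  L  W  L  W  L  W  L  W  L  W  L  W  L  W  L  W  L  W
Position 23 is W, so the first player wins.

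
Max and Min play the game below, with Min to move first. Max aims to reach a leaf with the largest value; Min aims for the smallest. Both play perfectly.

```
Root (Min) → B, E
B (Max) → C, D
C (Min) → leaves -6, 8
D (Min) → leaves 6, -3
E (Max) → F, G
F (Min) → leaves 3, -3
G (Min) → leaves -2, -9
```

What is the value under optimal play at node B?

C: min(-6, 8) = -6
D: min(6, -3) = -3
B: max(-6, -3) = -3

-3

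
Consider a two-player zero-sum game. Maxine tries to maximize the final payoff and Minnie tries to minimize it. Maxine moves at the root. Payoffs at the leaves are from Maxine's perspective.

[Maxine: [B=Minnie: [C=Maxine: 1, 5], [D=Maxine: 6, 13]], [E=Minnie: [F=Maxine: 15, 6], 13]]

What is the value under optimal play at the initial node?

13

C (Maxine): max(1, 5) = 5
D (Maxine): max(6, 13) = 13
B (Minnie): min(5, 13) = 5
F (Maxine): max(15, 6) = 15
E (Minnie): min(15, 13) = 13
Root (Maxine): max(5, 13) = 13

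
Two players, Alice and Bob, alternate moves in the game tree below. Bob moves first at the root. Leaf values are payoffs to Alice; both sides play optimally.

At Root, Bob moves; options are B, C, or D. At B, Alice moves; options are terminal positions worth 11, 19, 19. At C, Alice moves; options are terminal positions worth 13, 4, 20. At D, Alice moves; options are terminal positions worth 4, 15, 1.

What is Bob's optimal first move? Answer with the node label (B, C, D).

D

B (Alice): max(11, 19, 19) = 19
C (Alice): max(13, 4, 20) = 20
D (Alice): max(4, 15, 1) = 15
Root (Bob): min(19, 20, 15) = 15
Bob picks the child with the lowest value: D (value 15).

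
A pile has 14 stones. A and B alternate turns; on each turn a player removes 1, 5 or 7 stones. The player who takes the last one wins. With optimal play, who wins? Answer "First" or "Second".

Second

Positions where the player to move wins (W) vs loses (L):
i:   0  1  2  3  4  5  6  7  8  9 10 11 12 13 14
     L  W  L  W  L  W  L  W  L  W  L  W  L  W  L
Position 14 is L, so the second player wins.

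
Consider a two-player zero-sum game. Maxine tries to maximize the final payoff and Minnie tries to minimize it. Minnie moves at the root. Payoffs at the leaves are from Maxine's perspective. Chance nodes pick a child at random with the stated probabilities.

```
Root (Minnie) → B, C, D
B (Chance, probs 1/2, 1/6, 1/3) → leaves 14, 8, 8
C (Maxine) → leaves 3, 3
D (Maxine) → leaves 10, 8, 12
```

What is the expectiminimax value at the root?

B (Chance): 1/2·14 + 1/6·8 + 1/3·8 = 11
C (Maxine): max(3, 3) = 3
D (Maxine): max(10, 8, 12) = 12
Root (Minnie): min(11, 3, 12) = 3

3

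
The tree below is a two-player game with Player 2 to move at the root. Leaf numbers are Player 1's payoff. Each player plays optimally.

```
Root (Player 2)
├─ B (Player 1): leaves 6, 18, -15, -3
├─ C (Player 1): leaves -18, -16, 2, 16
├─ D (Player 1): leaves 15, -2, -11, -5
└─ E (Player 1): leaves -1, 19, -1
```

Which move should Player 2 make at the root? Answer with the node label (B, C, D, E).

B (Player 1): max(6, 18, -15, -3) = 18
C (Player 1): max(-18, -16, 2, 16) = 16
D (Player 1): max(15, -2, -11, -5) = 15
E (Player 1): max(-1, 19, -1) = 19
Root (Player 2): min(18, 16, 15, 19) = 15
Player 2 picks the child with the lowest value: D (value 15).

D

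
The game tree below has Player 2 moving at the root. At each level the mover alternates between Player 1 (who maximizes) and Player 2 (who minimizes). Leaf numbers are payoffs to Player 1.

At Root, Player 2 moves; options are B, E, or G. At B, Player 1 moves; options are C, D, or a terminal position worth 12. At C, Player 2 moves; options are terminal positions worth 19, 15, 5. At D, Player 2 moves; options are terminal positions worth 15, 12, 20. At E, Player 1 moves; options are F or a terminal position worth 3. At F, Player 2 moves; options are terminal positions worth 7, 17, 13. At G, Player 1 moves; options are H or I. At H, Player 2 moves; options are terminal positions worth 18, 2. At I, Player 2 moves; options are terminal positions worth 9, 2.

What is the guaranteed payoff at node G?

2

H: min(18, 2) = 2
I: min(9, 2) = 2
G: max(2, 2) = 2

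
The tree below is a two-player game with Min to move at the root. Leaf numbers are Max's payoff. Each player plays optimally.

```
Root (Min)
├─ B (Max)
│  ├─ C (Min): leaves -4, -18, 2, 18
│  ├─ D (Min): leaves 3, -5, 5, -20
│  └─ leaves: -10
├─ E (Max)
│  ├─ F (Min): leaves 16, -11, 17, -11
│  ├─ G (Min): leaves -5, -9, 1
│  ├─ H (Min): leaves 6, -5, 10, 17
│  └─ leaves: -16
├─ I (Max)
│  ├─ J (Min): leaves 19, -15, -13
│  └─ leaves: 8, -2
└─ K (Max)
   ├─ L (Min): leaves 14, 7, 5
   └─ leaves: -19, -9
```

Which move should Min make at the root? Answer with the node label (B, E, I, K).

C (Min): min(-4, -18, 2, 18) = -18
D (Min): min(3, -5, 5, -20) = -20
B (Max): max(-18, -20, -10) = -10
F (Min): min(16, -11, 17, -11) = -11
G (Min): min(-5, -9, 1) = -9
H (Min): min(6, -5, 10, 17) = -5
E (Max): max(-11, -9, -5, -16) = -5
J (Min): min(19, -15, -13) = -15
I (Max): max(-15, 8, -2) = 8
L (Min): min(14, 7, 5) = 5
K (Max): max(5, -19, -9) = 5
Root (Min): min(-10, -5, 8, 5) = -10
Min picks the child with the lowest value: B (value -10).

B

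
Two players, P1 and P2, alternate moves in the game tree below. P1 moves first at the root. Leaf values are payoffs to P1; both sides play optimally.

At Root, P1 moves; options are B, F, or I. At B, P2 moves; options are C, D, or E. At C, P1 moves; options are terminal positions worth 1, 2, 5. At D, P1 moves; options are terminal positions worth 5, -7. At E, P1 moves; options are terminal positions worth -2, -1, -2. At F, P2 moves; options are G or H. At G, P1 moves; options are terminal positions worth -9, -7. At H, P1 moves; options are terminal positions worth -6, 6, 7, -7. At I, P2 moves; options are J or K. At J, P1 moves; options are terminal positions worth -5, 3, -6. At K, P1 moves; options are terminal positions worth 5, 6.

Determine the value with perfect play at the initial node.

C (P1): max(1, 2, 5) = 5
D (P1): max(5, -7) = 5
E (P1): max(-2, -1, -2) = -1
B (P2): min(5, 5, -1) = -1
G (P1): max(-9, -7) = -7
H (P1): max(-6, 6, 7, -7) = 7
F (P2): min(-7, 7) = -7
J (P1): max(-5, 3, -6) = 3
K (P1): max(5, 6) = 6
I (P2): min(3, 6) = 3
Root (P1): max(-1, -7, 3) = 3

3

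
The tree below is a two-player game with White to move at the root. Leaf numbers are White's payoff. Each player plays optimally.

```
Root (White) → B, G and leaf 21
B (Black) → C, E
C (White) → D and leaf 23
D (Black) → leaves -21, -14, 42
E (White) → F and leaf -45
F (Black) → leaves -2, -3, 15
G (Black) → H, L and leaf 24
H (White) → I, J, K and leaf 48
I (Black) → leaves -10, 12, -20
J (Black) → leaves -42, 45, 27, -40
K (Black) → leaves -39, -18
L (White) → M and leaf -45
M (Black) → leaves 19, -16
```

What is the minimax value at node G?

I: min(-10, 12, -20) = -20
J: min(-42, 45, 27, -40) = -42
K: min(-39, -18) = -39
H: max(-20, -42, -39, 48) = 48
M: min(19, -16) = -16
L: max(-16, -45) = -16
G: min(48, -16, 24) = -16

-16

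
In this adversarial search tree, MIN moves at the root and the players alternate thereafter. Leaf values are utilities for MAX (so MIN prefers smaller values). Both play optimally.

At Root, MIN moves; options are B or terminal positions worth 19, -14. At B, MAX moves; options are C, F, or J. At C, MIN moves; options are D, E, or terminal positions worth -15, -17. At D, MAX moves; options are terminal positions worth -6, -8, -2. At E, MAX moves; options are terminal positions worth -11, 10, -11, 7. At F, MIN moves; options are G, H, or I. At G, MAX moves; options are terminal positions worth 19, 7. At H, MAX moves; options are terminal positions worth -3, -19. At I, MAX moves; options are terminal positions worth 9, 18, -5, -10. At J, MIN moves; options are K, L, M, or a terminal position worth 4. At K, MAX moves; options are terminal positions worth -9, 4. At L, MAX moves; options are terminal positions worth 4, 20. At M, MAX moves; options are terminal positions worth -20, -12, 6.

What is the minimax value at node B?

D: max(-6, -8, -2) = -2
E: max(-11, 10, -11, 7) = 10
C: min(-2, 10, -15, -17) = -17
G: max(19, 7) = 19
H: max(-3, -19) = -3
I: max(9, 18, -5, -10) = 18
F: min(19, -3, 18) = -3
K: max(-9, 4) = 4
L: max(4, 20) = 20
M: max(-20, -12, 6) = 6
J: min(4, 20, 6, 4) = 4
B: max(-17, -3, 4) = 4

4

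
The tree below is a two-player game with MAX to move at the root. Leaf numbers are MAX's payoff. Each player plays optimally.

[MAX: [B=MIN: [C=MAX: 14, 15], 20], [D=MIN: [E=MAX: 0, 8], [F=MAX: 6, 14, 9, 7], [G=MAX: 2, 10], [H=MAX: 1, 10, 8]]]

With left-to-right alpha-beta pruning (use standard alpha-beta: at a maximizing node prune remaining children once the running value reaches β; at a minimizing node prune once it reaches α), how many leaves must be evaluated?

5

C [α=-∞,β=+∞]: v=15
B [α=-∞,β=+∞]: v=15
E [α=15,β=+∞]: v=8
D [α=15,β=+∞]: v=8 after child 1 ≤ α → α-cutoff, skip 3
Root [α=-∞,β=+∞]: v=15
Leaves evaluated: 5 of 14.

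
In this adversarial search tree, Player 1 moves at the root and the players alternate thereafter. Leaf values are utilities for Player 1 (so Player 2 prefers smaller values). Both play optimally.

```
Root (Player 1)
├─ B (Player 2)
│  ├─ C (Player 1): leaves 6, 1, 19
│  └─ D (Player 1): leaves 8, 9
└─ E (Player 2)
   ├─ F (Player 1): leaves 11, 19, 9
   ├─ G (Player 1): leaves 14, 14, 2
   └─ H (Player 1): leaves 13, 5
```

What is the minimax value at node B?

C: max(6, 1, 19) = 19
D: max(8, 9) = 9
B: min(19, 9) = 9

9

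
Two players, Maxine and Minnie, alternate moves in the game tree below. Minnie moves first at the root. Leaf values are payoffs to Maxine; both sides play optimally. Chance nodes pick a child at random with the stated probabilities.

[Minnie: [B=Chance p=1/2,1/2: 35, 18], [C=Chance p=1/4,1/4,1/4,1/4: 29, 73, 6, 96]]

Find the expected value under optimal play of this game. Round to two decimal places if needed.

B (Chance): 1/2·35 + 1/2·18 = 26.5
C (Chance): 1/4·29 + 1/4·73 + 1/4·6 + 1/4·96 = 51
Root (Minnie): min(26.5, 51) = 26.5

26.5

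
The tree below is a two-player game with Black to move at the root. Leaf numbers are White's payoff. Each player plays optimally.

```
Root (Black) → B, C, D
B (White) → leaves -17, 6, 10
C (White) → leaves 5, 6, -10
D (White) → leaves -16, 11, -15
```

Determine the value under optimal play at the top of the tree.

B (White): max(-17, 6, 10) = 10
C (White): max(5, 6, -10) = 6
D (White): max(-16, 11, -15) = 11
Root (Black): min(10, 6, 11) = 6

6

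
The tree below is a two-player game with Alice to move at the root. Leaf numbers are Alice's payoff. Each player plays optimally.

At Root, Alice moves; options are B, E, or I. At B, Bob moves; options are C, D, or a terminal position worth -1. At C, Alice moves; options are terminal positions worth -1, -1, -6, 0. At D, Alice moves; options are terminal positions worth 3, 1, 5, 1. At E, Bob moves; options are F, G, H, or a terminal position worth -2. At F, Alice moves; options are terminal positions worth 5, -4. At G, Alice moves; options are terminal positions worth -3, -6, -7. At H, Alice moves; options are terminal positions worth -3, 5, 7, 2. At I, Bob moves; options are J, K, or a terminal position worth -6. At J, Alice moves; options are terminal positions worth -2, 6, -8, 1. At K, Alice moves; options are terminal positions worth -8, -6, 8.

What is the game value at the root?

-1

C (Alice): max(-1, -1, -6, 0) = 0
D (Alice): max(3, 1, 5, 1) = 5
B (Bob): min(0, 5, -1) = -1
F (Alice): max(5, -4) = 5
G (Alice): max(-3, -6, -7) = -3
H (Alice): max(-3, 5, 7, 2) = 7
E (Bob): min(5, -3, 7, -2) = -3
J (Alice): max(-2, 6, -8, 1) = 6
K (Alice): max(-8, -6, 8) = 8
I (Bob): min(6, 8, -6) = -6
Root (Alice): max(-1, -3, -6) = -1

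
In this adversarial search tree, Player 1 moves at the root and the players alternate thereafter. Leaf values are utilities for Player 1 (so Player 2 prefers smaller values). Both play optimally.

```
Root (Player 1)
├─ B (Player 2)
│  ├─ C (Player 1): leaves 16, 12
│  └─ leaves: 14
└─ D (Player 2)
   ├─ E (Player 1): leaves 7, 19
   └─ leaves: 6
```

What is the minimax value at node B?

C: max(16, 12) = 16
B: min(16, 14) = 14

14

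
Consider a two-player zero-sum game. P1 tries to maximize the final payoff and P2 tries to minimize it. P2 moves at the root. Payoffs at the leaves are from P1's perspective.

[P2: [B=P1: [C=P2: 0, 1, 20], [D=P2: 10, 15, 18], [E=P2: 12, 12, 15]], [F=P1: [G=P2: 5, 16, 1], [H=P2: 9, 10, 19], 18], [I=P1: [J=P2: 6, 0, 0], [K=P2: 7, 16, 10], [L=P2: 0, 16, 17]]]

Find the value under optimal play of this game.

7

C (P2): min(0, 1, 20) = 0
D (P2): min(10, 15, 18) = 10
E (P2): min(12, 12, 15) = 12
B (P1): max(0, 10, 12) = 12
G (P2): min(5, 16, 1) = 1
H (P2): min(9, 10, 19) = 9
F (P1): max(1, 9, 18) = 18
J (P2): min(6, 0, 0) = 0
K (P2): min(7, 16, 10) = 7
L (P2): min(0, 16, 17) = 0
I (P1): max(0, 7, 0) = 7
Root (P2): min(12, 18, 7) = 7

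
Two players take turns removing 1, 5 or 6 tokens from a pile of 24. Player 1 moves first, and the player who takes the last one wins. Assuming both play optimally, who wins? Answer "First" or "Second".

Positions where the player to move wins (W) vs loses (L):
i:   0  1  2  3  4  5  6  7  8  9 10 11 12 13 14 15 16 17 18 19 20 21 22 23 24
     L  W  L  W  L  W  W  W  W  W  W  L  W  L  W  L  W  W  W  W  W  W  L  W  L
Position 24 is L, so the second player wins.

Second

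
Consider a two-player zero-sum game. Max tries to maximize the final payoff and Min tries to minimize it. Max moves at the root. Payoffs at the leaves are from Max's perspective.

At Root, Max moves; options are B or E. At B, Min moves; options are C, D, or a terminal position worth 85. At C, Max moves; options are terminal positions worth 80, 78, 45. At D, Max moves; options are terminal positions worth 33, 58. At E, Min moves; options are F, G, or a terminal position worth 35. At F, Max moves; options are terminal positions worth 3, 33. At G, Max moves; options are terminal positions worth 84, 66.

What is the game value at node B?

C: max(80, 78, 45) = 80
D: max(33, 58) = 58
B: min(80, 58, 85) = 58

58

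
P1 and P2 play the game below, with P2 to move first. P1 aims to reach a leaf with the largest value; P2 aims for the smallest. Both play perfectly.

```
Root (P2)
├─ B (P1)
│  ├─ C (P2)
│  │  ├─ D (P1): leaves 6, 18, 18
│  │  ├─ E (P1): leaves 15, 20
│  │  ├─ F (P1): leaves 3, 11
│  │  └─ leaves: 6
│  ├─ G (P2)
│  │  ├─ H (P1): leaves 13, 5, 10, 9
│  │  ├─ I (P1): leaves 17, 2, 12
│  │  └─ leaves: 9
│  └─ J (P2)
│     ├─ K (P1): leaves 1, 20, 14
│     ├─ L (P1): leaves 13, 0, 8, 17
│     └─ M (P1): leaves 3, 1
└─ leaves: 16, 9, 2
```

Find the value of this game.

2

D (P1): max(6, 18, 18) = 18
E (P1): max(15, 20) = 20
F (P1): max(3, 11) = 11
C (P2): min(18, 20, 11, 6) = 6
H (P1): max(13, 5, 10, 9) = 13
I (P1): max(17, 2, 12) = 17
G (P2): min(13, 17, 9) = 9
K (P1): max(1, 20, 14) = 20
L (P1): max(13, 0, 8, 17) = 17
M (P1): max(3, 1) = 3
J (P2): min(20, 17, 3) = 3
B (P1): max(6, 9, 3) = 9
Root (P2): min(9, 16, 9, 2) = 2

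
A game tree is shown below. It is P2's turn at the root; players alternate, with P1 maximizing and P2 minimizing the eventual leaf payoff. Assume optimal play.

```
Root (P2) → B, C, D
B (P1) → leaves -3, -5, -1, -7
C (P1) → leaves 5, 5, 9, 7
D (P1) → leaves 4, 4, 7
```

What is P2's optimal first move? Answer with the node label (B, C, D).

B (P1): max(-3, -5, -1, -7) = -1
C (P1): max(5, 5, 9, 7) = 9
D (P1): max(4, 4, 7) = 7
Root (P2): min(-1, 9, 7) = -1
P2 picks the child with the lowest value: B (value -1).

B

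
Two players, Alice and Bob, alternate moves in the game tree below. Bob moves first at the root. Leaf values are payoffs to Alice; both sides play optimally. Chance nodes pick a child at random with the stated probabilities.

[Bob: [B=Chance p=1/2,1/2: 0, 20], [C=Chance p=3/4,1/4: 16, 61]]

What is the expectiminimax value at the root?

B (Chance): 1/2·0 + 1/2·20 = 10
C (Chance): 3/4·16 + 1/4·61 = 27.25
Root (Bob): min(10, 27.25) = 10

10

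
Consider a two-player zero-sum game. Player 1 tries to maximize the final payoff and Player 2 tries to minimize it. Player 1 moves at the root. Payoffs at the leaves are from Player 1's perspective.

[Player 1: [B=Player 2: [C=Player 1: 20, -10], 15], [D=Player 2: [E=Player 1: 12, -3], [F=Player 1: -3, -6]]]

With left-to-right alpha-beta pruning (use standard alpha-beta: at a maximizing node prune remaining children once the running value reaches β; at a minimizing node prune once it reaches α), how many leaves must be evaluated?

C [α=-∞,β=+∞]: v=20
B [α=-∞,β=+∞]: v=15
E [α=15,β=+∞]: v=12
D [α=15,β=+∞]: v=12 after child 1 ≤ α → α-cutoff, skip 1
Root [α=-∞,β=+∞]: v=15
Leaves evaluated: 5 of 7.

5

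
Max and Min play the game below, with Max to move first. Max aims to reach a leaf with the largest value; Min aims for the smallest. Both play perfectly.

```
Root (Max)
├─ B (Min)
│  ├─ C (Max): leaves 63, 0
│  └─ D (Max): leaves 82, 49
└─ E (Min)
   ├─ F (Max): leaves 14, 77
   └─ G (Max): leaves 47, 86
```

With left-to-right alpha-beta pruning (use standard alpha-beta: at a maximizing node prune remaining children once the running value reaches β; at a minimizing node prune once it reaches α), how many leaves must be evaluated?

7

C [α=-∞,β=+∞]: v=63
D [α=-∞,β=63]: v=82 after child 1 ≥ β → β-cutoff, skip 1
B [α=-∞,β=+∞]: v=63
F [α=63,β=+∞]: v=77
G [α=63,β=77]: v=86
E [α=63,β=+∞]: v=77
Root [α=-∞,β=+∞]: v=77
Leaves evaluated: 7 of 8.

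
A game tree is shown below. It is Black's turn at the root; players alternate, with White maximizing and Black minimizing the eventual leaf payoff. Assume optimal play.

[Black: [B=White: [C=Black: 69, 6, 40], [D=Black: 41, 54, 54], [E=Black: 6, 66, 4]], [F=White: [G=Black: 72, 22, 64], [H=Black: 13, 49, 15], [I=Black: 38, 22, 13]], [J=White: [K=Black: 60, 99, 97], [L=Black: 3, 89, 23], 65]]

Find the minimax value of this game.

C (Black): min(69, 6, 40) = 6
D (Black): min(41, 54, 54) = 41
E (Black): min(6, 66, 4) = 4
B (White): max(6, 41, 4) = 41
G (Black): min(72, 22, 64) = 22
H (Black): min(13, 49, 15) = 13
I (Black): min(38, 22, 13) = 13
F (White): max(22, 13, 13) = 22
K (Black): min(60, 99, 97) = 60
L (Black): min(3, 89, 23) = 3
J (White): max(60, 3, 65) = 65
Root (Black): min(41, 22, 65) = 22

22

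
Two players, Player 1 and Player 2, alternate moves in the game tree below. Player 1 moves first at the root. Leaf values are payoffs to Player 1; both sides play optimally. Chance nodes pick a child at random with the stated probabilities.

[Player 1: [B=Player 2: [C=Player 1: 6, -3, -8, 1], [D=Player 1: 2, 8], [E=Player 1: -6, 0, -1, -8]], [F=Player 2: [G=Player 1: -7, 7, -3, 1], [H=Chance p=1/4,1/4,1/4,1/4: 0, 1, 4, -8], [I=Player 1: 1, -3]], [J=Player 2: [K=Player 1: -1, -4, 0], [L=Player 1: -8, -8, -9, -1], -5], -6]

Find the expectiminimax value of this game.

C (Player 1): max(6, -3, -8, 1) = 6
D (Player 1): max(2, 8) = 8
E (Player 1): max(-6, 0, -1, -8) = 0
B (Player 2): min(6, 8, 0) = 0
G (Player 1): max(-7, 7, -3, 1) = 7
H (Chance): 1/4·0 + 1/4·1 + 1/4·4 + 1/4·-8 = -0.75
I (Player 1): max(1, -3) = 1
F (Player 2): min(7, -0.75, 1) = -0.75
K (Player 1): max(-1, -4, 0) = 0
L (Player 1): max(-8, -8, -9, -1) = -1
J (Player 2): min(0, -1, -5) = -5
Root (Player 1): max(0, -0.75, -5, -6) = 0

0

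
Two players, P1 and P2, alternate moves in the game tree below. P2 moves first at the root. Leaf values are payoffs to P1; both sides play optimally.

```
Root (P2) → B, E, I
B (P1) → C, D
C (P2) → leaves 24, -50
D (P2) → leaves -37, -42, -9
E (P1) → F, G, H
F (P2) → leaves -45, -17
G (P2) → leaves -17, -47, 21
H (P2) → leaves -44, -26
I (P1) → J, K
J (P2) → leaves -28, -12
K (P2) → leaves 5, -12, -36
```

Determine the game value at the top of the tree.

-44

C (P2): min(24, -50) = -50
D (P2): min(-37, -42, -9) = -42
B (P1): max(-50, -42) = -42
F (P2): min(-45, -17) = -45
G (P2): min(-17, -47, 21) = -47
H (P2): min(-44, -26) = -44
E (P1): max(-45, -47, -44) = -44
J (P2): min(-28, -12) = -28
K (P2): min(5, -12, -36) = -36
I (P1): max(-28, -36) = -28
Root (P2): min(-42, -44, -28) = -44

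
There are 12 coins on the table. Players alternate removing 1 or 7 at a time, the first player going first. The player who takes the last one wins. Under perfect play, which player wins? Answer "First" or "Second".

W/L table (W = player to move can force a win):
i:   0  1  2  3  4  5  6  7  8  9 10 11 12
     L  W  L  W  L  W  L  W  L  W  L  W  L
Position 12 is L, so the second player wins.

Second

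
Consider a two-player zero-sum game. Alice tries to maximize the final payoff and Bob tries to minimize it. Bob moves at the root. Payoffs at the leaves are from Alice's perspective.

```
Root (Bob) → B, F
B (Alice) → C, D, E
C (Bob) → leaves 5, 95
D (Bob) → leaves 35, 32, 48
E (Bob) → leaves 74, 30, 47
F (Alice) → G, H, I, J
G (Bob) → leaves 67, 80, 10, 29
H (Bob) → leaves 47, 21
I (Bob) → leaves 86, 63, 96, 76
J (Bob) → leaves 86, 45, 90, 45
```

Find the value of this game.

C (Bob): min(5, 95) = 5
D (Bob): min(35, 32, 48) = 32
E (Bob): min(74, 30, 47) = 30
B (Alice): max(5, 32, 30) = 32
G (Bob): min(67, 80, 10, 29) = 10
H (Bob): min(47, 21) = 21
I (Bob): min(86, 63, 96, 76) = 63
J (Bob): min(86, 45, 90, 45) = 45
F (Alice): max(10, 21, 63, 45) = 63
Root (Bob): min(32, 63) = 32

32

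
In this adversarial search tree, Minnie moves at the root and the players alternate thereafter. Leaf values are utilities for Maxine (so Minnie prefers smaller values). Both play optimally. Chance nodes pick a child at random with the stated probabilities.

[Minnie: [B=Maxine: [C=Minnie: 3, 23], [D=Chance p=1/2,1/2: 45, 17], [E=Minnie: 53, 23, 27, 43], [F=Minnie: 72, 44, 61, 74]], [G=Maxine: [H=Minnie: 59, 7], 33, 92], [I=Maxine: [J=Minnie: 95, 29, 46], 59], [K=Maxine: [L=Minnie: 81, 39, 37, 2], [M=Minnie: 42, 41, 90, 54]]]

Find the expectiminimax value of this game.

41

C (Minnie): min(3, 23) = 3
D (Chance): 1/2·45 + 1/2·17 = 31
E (Minnie): min(53, 23, 27, 43) = 23
F (Minnie): min(72, 44, 61, 74) = 44
B (Maxine): max(3, 31, 23, 44) = 44
H (Minnie): min(59, 7) = 7
G (Maxine): max(7, 33, 92) = 92
J (Minnie): min(95, 29, 46) = 29
I (Maxine): max(29, 59) = 59
L (Minnie): min(81, 39, 37, 2) = 2
M (Minnie): min(42, 41, 90, 54) = 41
K (Maxine): max(2, 41) = 41
Root (Minnie): min(44, 92, 59, 41) = 41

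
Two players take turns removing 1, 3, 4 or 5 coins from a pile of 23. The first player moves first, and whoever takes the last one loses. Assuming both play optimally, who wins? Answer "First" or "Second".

W/L table (W = player to move can force a win):
i:   0  1  2  3  4  5  6  7  8  9 10 11 12 13 14 15 16 17 18 19 20 21 22 23
     W  L  W  L  W  W  W  W  W  L  W  L  W  W  W  W  W  L  W  L  W  W  W  W
Position 23 is W, so the first player wins.

First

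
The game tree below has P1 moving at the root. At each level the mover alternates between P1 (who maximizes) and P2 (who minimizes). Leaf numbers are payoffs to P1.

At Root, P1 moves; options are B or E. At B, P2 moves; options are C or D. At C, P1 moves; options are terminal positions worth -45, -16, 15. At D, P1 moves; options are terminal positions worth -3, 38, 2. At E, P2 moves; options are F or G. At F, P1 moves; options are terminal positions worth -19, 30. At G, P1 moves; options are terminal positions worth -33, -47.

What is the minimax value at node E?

F: max(-19, 30) = 30
G: max(-33, -47) = -33
E: min(30, -33) = -33

-33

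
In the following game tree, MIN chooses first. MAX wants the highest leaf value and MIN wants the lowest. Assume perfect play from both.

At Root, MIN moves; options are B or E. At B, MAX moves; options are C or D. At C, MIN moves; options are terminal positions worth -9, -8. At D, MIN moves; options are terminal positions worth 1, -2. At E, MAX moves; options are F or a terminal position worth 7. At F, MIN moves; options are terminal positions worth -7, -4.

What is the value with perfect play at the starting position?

C (MIN): min(-9, -8) = -9
D (MIN): min(1, -2) = -2
B (MAX): max(-9, -2) = -2
F (MIN): min(-7, -4) = -7
E (MAX): max(-7, 7) = 7
Root (MIN): min(-2, 7) = -2

-2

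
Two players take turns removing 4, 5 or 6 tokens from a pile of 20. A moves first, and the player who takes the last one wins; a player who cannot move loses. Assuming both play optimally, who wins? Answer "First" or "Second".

Second

Mark each pile size as W (mover wins) or L (mover loses):
i:   0  1  2  3  4  5  6  7  8  9 10 11 12 13 14 15 16 17 18 19 20
     L  L  L  L  W  W  W  W  W  W  L  L  L  L  W  W  W  W  W  W  L
Position 20 is L, so the second player wins.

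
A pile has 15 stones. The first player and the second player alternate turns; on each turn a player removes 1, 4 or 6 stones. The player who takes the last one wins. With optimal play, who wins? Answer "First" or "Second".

W/L table (W = player to move can force a win):
i:   0  1  2  3  4  5  6  7  8  9 10 11 12 13 14 15
     L  W  L  W  W  L  W  L  W  W  L  W  L  W  W  L
Position 15 is L, so the second player wins.

Second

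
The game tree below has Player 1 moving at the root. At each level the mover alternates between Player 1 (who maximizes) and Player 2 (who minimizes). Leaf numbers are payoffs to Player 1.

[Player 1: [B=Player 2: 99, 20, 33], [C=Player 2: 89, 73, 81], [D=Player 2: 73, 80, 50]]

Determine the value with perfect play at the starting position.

73

B (Player 2): min(99, 20, 33) = 20
C (Player 2): min(89, 73, 81) = 73
D (Player 2): min(73, 80, 50) = 50
Root (Player 1): max(20, 73, 50) = 73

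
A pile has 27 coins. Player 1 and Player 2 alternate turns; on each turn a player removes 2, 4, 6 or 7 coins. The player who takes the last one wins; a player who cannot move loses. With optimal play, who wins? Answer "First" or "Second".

i:   0  1  2  3  4  5  6  7  8  9 10 11 12 13 14 15 16 17 18 19 20 21 22 23 24 25 26 27
     L  L  W  W  W  W  W  W  W  L  L  W  W  W  W  W  W  W  L  L  W  W  W  W  W  W  W  L
Position 27 is L, so the second player wins.

Second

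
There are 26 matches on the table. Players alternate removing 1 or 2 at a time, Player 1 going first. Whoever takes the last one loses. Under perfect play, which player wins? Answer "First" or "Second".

First

W/L table (W = player to move can force a win):
i:   0  1  2  3  4  5  6  7  8  9 10 11 12 13 14 15 16 17 18 19 20 21 22 23 24 25 26
     W  L  W  W  L  W  W  L  W  W  L  W  W  L  W  W  L  W  W  L  W  W  L  W  W  L  W
Position 26 is W, so the first player wins.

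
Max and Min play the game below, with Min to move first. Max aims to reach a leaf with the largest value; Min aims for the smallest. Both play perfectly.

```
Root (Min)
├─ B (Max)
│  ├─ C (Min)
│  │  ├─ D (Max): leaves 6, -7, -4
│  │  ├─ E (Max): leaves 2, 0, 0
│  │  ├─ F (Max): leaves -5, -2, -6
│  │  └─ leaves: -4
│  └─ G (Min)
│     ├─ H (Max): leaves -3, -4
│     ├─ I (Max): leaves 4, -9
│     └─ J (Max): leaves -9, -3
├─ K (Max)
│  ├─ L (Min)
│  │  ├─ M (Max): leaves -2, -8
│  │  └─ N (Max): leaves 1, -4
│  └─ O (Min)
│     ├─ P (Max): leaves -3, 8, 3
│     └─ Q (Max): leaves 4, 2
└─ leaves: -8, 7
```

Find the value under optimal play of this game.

-8

D (Max): max(6, -7, -4) = 6
E (Max): max(2, 0, 0) = 2
F (Max): max(-5, -2, -6) = -2
C (Min): min(6, 2, -2, -4) = -4
H (Max): max(-3, -4) = -3
I (Max): max(4, -9) = 4
J (Max): max(-9, -3) = -3
G (Min): min(-3, 4, -3) = -3
B (Max): max(-4, -3) = -3
M (Max): max(-2, -8) = -2
N (Max): max(1, -4) = 1
L (Min): min(-2, 1) = -2
P (Max): max(-3, 8, 3) = 8
Q (Max): max(4, 2) = 4
O (Min): min(8, 4) = 4
K (Max): max(-2, 4) = 4
Root (Min): min(-3, 4, -8, 7) = -8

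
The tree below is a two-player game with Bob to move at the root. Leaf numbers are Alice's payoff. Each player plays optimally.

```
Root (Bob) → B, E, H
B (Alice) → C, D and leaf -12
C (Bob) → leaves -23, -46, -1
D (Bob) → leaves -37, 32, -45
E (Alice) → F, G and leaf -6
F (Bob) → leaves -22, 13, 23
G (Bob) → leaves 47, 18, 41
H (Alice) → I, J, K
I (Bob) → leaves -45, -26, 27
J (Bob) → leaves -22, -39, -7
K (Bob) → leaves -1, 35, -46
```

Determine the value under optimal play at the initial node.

C (Bob): min(-23, -46, -1) = -46
D (Bob): min(-37, 32, -45) = -45
B (Alice): max(-46, -45, -12) = -12
F (Bob): min(-22, 13, 23) = -22
G (Bob): min(47, 18, 41) = 18
E (Alice): max(-22, 18, -6) = 18
I (Bob): min(-45, -26, 27) = -45
J (Bob): min(-22, -39, -7) = -39
K (Bob): min(-1, 35, -46) = -46
H (Alice): max(-45, -39, -46) = -39
Root (Bob): min(-12, 18, -39) = -39

-39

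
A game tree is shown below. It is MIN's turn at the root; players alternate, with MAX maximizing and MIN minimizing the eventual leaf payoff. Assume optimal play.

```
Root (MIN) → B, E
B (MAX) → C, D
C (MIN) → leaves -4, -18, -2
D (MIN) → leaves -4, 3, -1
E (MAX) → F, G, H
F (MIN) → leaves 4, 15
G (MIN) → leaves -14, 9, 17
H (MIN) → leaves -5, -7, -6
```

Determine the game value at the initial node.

-4

C (MIN): min(-4, -18, -2) = -18
D (MIN): min(-4, 3, -1) = -4
B (MAX): max(-18, -4) = -4
F (MIN): min(4, 15) = 4
G (MIN): min(-14, 9, 17) = -14
H (MIN): min(-5, -7, -6) = -7
E (MAX): max(4, -14, -7) = 4
Root (MIN): min(-4, 4) = -4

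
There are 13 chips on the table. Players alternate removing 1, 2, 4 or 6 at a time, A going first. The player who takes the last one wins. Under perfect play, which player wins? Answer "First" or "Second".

Positions where the player to move wins (W) vs loses (L):
i:   0  1  2  3  4  5  6  7  8  9 10 11 12 13
     L  W  W  L  W  W  W  W  L  W  W  L  W  W
Position 13 is W, so the first player wins.

First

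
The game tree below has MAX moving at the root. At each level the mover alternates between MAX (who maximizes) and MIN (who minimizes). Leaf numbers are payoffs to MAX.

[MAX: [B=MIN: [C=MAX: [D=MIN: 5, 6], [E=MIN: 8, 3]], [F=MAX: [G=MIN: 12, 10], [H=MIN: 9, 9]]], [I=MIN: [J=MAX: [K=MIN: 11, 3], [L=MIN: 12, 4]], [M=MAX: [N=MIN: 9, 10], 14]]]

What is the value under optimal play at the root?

5

D (MIN): min(5, 6) = 5
E (MIN): min(8, 3) = 3
C (MAX): max(5, 3) = 5
G (MIN): min(12, 10) = 10
H (MIN): min(9, 9) = 9
F (MAX): max(10, 9) = 10
B (MIN): min(5, 10) = 5
K (MIN): min(11, 3) = 3
L (MIN): min(12, 4) = 4
J (MAX): max(3, 4) = 4
N (MIN): min(9, 10) = 9
M (MAX): max(9, 14) = 14
I (MIN): min(4, 14) = 4
Root (MAX): max(5, 4) = 5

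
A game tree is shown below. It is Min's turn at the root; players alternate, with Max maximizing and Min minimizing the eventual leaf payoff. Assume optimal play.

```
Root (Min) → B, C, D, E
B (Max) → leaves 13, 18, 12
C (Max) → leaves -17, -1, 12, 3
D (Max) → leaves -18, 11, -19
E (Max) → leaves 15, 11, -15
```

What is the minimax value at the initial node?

B (Max): max(13, 18, 12) = 18
C (Max): max(-17, -1, 12, 3) = 12
D (Max): max(-18, 11, -19) = 11
E (Max): max(15, 11, -15) = 15
Root (Min): min(18, 12, 11, 15) = 11

11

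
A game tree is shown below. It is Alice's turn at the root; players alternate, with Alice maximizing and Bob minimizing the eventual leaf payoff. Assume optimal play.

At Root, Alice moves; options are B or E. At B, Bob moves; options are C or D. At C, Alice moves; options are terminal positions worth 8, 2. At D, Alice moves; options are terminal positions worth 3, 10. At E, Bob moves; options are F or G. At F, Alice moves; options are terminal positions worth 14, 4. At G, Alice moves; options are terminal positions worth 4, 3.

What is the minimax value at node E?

F: max(14, 4) = 14
G: max(4, 3) = 4
E: min(14, 4) = 4

4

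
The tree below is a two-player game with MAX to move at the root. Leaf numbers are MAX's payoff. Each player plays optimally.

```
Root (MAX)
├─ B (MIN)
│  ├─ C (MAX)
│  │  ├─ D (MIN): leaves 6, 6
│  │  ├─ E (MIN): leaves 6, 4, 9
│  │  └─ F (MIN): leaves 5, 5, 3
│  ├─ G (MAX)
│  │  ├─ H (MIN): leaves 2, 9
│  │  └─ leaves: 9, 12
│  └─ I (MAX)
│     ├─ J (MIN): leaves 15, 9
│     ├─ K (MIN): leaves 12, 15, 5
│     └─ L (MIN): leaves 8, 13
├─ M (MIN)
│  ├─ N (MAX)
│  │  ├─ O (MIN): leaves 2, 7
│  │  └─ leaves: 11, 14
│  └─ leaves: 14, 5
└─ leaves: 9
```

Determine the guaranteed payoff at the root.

D (MIN): min(6, 6) = 6
E (MIN): min(6, 4, 9) = 4
F (MIN): min(5, 5, 3) = 3
C (MAX): max(6, 4, 3) = 6
H (MIN): min(2, 9) = 2
G (MAX): max(2, 9, 12) = 12
J (MIN): min(15, 9) = 9
K (MIN): min(12, 15, 5) = 5
L (MIN): min(8, 13) = 8
I (MAX): max(9, 5, 8) = 9
B (MIN): min(6, 12, 9) = 6
O (MIN): min(2, 7) = 2
N (MAX): max(2, 11, 14) = 14
M (MIN): min(14, 14, 5) = 5
Root (MAX): max(6, 5, 9) = 9

9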